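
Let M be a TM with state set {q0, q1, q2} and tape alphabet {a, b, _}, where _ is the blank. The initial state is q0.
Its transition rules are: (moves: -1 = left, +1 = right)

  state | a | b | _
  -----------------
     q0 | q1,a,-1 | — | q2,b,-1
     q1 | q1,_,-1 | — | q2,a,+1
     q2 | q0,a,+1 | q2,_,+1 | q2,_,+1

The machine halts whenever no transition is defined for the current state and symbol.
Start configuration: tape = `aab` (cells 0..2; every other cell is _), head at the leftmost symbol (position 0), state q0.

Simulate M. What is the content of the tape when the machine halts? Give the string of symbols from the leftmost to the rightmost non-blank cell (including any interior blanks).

state=q0 head=0 tape=__[a]ab   (q0,a)→(q1,a,-1)
state=q1 head=-1 tape=_[_]aab   (q1,_)→(q2,a,+1)
state=q2 head=0 tape=_a[a]ab   (q2,a)→(q0,a,+1)
state=q0 head=1 tape=_aa[a]b   (q0,a)→(q1,a,-1)
state=q1 head=0 tape=_a[a]ab   (q1,a)→(q1,_,-1)
state=q1 head=-1 tape=_[a]_ab   (q1,a)→(q1,_,-1)
state=q1 head=-2 tape=[_]__ab   (q1,_)→(q2,a,+1)
state=q2 head=-1 tape=a[_]_ab   (q2,_)→(q2,_,+1)
state=q2 head=0 tape=a_[_]ab   (q2,_)→(q2,_,+1)
state=q2 head=1 tape=a__[a]b   (q2,a)→(q0,a,+1)
state=q0 head=2 tape=a__a[b]
The non-blank tape span at halt is a__ab.

a__ab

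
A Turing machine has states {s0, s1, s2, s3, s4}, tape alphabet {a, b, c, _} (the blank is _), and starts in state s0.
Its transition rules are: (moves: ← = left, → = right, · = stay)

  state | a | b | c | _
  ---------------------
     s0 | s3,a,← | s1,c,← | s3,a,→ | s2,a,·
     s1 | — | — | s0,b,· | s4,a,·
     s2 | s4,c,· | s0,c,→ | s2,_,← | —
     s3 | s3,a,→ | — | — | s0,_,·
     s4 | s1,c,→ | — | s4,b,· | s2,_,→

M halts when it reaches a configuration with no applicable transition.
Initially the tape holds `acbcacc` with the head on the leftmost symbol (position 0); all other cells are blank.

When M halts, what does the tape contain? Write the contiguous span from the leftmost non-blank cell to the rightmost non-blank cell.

s0 | _[a]cbcacc   read a → write a, move ←, go to s3
s3 | [_]acbcacc   read _ → write _, move ·, go to s0
s0 | [_]acbcacc   read _ → write a, move ·, go to s2
s2 | [a]acbcacc   read a → write c, move ·, go to s4
s4 | [c]acbcacc   read c → write b, move ·, go to s4
s4 | [b]acbcacc
The non-blank tape span at halt is bacbcacc.

bacbcacc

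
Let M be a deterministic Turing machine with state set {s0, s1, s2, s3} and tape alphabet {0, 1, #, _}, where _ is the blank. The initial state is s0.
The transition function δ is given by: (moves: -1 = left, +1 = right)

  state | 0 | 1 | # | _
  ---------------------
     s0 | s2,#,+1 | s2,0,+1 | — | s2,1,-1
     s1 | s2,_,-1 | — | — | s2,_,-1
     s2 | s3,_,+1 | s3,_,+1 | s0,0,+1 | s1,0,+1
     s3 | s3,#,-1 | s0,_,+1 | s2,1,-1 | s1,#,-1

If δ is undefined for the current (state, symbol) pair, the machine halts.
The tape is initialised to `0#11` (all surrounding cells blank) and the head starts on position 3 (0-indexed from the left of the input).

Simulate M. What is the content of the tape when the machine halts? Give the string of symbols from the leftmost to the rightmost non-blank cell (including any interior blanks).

state=s0 head=3 tape=0#1[1]__   (s0,1)→(s2,0,+1)
state=s2 head=4 tape=0#10[_]_   (s2,_)→(s1,0,+1)
state=s1 head=5 tape=0#100[_]   (s1,_)→(s2,_,-1)
state=s2 head=4 tape=0#10[0]_   (s2,0)→(s3,_,+1)
state=s3 head=5 tape=0#10_[_]   (s3,_)→(s1,#,-1)
state=s1 head=4 tape=0#10[_]#   (s1,_)→(s2,_,-1)
state=s2 head=3 tape=0#1[0]_#   (s2,0)→(s3,_,+1)
state=s3 head=4 tape=0#1_[_]#   (s3,_)→(s1,#,-1)
state=s1 head=3 tape=0#1[_]##   (s1,_)→(s2,_,-1)
state=s2 head=2 tape=0#[1]_##   (s2,1)→(s3,_,+1)
state=s3 head=3 tape=0#_[_]##   (s3,_)→(s1,#,-1)
state=s1 head=2 tape=0#[_]###   (s1,_)→(s2,_,-1)
state=s2 head=1 tape=0[#]_###   (s2,#)→(s0,0,+1)
state=s0 head=2 tape=00[_]###   (s0,_)→(s2,1,-1)
state=s2 head=1 tape=0[0]1###   (s2,0)→(s3,_,+1)
state=s3 head=2 tape=0_[1]###   (s3,1)→(s0,_,+1)
state=s0 head=3 tape=0__[#]##
The non-blank tape span at halt is 0__###.

0__###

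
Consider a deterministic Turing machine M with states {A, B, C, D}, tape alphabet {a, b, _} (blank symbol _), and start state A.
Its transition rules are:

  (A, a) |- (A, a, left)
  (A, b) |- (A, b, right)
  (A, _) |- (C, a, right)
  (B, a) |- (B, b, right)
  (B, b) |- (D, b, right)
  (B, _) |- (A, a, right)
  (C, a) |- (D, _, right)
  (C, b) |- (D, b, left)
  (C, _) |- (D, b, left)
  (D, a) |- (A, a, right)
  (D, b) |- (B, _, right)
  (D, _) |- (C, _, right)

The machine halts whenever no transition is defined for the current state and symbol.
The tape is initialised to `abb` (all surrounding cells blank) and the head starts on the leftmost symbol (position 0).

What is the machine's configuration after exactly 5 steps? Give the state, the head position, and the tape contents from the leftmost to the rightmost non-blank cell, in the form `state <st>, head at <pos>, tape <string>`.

state D, head at 3, tape a__b

A | _[a]bb_   read a → write a, move left, go to A
A | [_]abb_   read _ → write a, move right, go to C
C | a[a]bb_   read a → write _, move right, go to D
D | a_[b]b_   read b → write _, move right, go to B
B | a__[b]_   read b → write b, move right, go to D
D | a__b[_]
After 5 steps: state D, head at 3, tape a__b.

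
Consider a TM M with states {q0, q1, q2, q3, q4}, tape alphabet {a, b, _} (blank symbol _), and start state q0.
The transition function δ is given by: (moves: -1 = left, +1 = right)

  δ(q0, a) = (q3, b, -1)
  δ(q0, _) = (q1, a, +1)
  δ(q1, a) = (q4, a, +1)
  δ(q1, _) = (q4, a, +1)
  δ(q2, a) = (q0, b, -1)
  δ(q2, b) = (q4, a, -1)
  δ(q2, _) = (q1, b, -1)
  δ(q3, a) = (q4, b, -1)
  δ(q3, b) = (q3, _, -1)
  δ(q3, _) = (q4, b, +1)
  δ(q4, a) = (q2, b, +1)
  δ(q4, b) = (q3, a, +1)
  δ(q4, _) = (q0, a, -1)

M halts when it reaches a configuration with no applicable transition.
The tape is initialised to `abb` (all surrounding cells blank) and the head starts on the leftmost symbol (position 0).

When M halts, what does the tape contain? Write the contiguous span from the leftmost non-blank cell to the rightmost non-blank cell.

state=q0 head=0 tape=___[a]bb   (q0,a)→(q3,b,-1)
state=q3 head=-1 tape=__[_]bbb   (q3,_)→(q4,b,+1)
state=q4 head=0 tape=__b[b]bb   (q4,b)→(q3,a,+1)
state=q3 head=1 tape=__ba[b]b   (q3,b)→(q3,_,-1)
state=q3 head=0 tape=__b[a]_b   (q3,a)→(q4,b,-1)
state=q4 head=-1 tape=__[b]b_b   (q4,b)→(q3,a,+1)
state=q3 head=0 tape=__a[b]_b   (q3,b)→(q3,_,-1)
state=q3 head=-1 tape=__[a]__b   (q3,a)→(q4,b,-1)
state=q4 head=-2 tape=_[_]b__b   (q4,_)→(q0,a,-1)
state=q0 head=-3 tape=[_]ab__b   (q0,_)→(q1,a,+1)
state=q1 head=-2 tape=a[a]b__b   (q1,a)→(q4,a,+1)
state=q4 head=-1 tape=aa[b]__b   (q4,b)→(q3,a,+1)
state=q3 head=0 tape=aaa[_]_b   (q3,_)→(q4,b,+1)
state=q4 head=1 tape=aaab[_]b   (q4,_)→(q0,a,-1)
state=q0 head=0 tape=aaa[b]ab
The non-blank tape span at halt is aaabab.

aaabab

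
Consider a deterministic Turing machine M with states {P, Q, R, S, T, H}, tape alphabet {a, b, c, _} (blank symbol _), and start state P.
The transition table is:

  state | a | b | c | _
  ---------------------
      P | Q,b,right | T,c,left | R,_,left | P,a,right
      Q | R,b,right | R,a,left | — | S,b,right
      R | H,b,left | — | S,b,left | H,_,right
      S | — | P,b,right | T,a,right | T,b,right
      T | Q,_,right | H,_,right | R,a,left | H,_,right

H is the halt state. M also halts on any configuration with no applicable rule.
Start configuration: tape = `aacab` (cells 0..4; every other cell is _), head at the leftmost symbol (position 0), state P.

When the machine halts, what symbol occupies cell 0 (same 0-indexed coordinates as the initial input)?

b

P | [a]acab   read a → write b, move right, go to Q
Q | b[a]cab   read a → write b, move right, go to R
R | bb[c]ab   read c → write b, move left, go to S
S | b[b]bab   read b → write b, move right, go to P
P | bb[b]ab   read b → write c, move left, go to T
T | b[b]cab   read b → write _, move right, go to H
H | b_[c]ab
Cell 0 holds b when M halts.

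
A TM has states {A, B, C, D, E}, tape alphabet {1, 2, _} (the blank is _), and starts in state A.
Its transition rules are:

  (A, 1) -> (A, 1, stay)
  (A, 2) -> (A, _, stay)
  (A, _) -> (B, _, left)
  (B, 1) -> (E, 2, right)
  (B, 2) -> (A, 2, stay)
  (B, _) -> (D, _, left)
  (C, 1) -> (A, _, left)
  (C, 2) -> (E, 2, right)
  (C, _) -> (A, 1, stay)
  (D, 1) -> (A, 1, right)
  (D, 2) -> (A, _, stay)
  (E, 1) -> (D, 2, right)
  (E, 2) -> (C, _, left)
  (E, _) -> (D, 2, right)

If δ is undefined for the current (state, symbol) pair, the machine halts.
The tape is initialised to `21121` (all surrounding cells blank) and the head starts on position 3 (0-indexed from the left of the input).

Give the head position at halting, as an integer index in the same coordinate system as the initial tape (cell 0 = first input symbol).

state=A head=3 tape=211[2]1__   (A,2)→(A,_,stay)
state=A head=3 tape=211[_]1__   (A,_)→(B,_,left)
state=B head=2 tape=21[1]_1__   (B,1)→(E,2,right)
state=E head=3 tape=212[_]1__   (E,_)→(D,2,right)
state=D head=4 tape=2122[1]__   (D,1)→(A,1,right)
state=A head=5 tape=21221[_]_   (A,_)→(B,_,left)
state=B head=4 tape=2122[1]__   (B,1)→(E,2,right)
state=E head=5 tape=21222[_]_   (E,_)→(D,2,right)
state=D head=6 tape=212222[_]
At halt the head is at cell 6.

6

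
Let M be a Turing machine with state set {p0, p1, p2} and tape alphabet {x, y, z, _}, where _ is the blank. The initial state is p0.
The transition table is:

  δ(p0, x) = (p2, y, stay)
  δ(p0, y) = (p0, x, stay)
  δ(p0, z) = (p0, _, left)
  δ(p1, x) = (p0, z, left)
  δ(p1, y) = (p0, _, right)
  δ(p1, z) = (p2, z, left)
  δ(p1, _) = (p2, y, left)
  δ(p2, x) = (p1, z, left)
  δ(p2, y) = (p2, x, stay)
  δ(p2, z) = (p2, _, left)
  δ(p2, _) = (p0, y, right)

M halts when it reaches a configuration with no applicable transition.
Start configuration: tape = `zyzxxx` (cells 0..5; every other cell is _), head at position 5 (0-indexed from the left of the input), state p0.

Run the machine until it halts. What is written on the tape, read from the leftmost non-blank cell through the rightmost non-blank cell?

z_zzzzz

state=p0 head=5 tape=___zyzxx[x]   (p0,x)→(p2,y,stay)
state=p2 head=5 tape=___zyzxx[y]   (p2,y)→(p2,x,stay)
state=p2 head=5 tape=___zyzxx[x]   (p2,x)→(p1,z,left)
state=p1 head=4 tape=___zyzx[x]z   (p1,x)→(p0,z,left)
state=p0 head=3 tape=___zyz[x]zz   (p0,x)→(p2,y,stay)
state=p2 head=3 tape=___zyz[y]zz   (p2,y)→(p2,x,stay)
state=p2 head=3 tape=___zyz[x]zz   (p2,x)→(p1,z,left)
state=p1 head=2 tape=___zy[z]zzz   (p1,z)→(p2,z,left)
state=p2 head=1 tape=___z[y]zzzz   (p2,y)→(p2,x,stay)
state=p2 head=1 tape=___z[x]zzzz   (p2,x)→(p1,z,left)
state=p1 head=0 tape=___[z]zzzzz   (p1,z)→(p2,z,left)
state=p2 head=-1 tape=__[_]zzzzzz   (p2,_)→(p0,y,right)
state=p0 head=0 tape=__y[z]zzzzz   (p0,z)→(p0,_,left)
state=p0 head=-1 tape=__[y]_zzzzz   (p0,y)→(p0,x,stay)
state=p0 head=-1 tape=__[x]_zzzzz   (p0,x)→(p2,y,stay)
state=p2 head=-1 tape=__[y]_zzzzz   (p2,y)→(p2,x,stay)
state=p2 head=-1 tape=__[x]_zzzzz   (p2,x)→(p1,z,left)
state=p1 head=-2 tape=_[_]z_zzzzz   (p1,_)→(p2,y,left)
state=p2 head=-3 tape=[_]yz_zzzzz   (p2,_)→(p0,y,right)
state=p0 head=-2 tape=y[y]z_zzzzz   (p0,y)→(p0,x,stay)
state=p0 head=-2 tape=y[x]z_zzzzz   (p0,x)→(p2,y,stay)
state=p2 head=-2 tape=y[y]z_zzzzz   (p2,y)→(p2,x,stay)
state=p2 head=-2 tape=y[x]z_zzzzz   (p2,x)→(p1,z,left)
state=p1 head=-3 tape=[y]zz_zzzzz   (p1,y)→(p0,_,right)
state=p0 head=-2 tape=_[z]z_zzzzz   (p0,z)→(p0,_,left)
state=p0 head=-3 tape=[_]_z_zzzzz
The non-blank tape span at halt is z_zzzzz.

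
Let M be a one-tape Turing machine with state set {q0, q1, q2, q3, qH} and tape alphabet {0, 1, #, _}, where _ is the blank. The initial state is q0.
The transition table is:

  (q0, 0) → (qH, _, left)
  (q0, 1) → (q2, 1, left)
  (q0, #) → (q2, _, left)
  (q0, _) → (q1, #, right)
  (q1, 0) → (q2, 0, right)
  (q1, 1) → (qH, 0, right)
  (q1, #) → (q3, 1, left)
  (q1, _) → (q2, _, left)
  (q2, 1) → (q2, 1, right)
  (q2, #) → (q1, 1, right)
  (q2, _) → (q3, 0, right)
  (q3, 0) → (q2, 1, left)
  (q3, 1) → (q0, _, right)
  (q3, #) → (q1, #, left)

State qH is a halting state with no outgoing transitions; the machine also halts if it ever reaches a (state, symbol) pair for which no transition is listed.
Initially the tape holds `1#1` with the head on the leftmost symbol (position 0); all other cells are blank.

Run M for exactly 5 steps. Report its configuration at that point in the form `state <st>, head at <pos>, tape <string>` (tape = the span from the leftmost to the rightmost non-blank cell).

state q3, head at 1, tape 00_1

state=q0 head=0 tape=_[1]#1   (q0,1)→(q2,1,left)
state=q2 head=-1 tape=[_]1#1   (q2,_)→(q3,0,right)
state=q3 head=0 tape=0[1]#1   (q3,1)→(q0,_,right)
state=q0 head=1 tape=0_[#]1   (q0,#)→(q2,_,left)
state=q2 head=0 tape=0[_]_1   (q2,_)→(q3,0,right)
state=q3 head=1 tape=00[_]1
After 5 steps: state q3, head at 1, tape 00_1.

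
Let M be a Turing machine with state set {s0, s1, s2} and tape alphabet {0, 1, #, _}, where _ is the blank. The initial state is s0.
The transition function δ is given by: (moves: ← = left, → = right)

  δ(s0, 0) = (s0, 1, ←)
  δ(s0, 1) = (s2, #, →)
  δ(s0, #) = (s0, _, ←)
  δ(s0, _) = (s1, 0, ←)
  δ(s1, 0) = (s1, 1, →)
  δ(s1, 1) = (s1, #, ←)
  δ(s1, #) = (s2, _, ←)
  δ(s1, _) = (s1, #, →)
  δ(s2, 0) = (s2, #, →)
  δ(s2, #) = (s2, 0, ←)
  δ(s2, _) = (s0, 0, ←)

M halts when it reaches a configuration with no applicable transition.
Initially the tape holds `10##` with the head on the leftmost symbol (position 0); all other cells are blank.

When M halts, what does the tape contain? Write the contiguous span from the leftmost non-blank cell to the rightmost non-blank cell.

state=s0 head=0 tape=___[1]0##   (s0,1)→(s2,#,→)
state=s2 head=1 tape=___#[0]##   (s2,0)→(s2,#,→)
state=s2 head=2 tape=___##[#]#   (s2,#)→(s2,0,←)
state=s2 head=1 tape=___#[#]0#   (s2,#)→(s2,0,←)
state=s2 head=0 tape=___[#]00#   (s2,#)→(s2,0,←)
state=s2 head=-1 tape=__[_]000#   (s2,_)→(s0,0,←)
state=s0 head=-2 tape=_[_]0000#   (s0,_)→(s1,0,←)
state=s1 head=-3 tape=[_]00000#   (s1,_)→(s1,#,→)
state=s1 head=-2 tape=#[0]0000#   (s1,0)→(s1,1,→)
state=s1 head=-1 tape=#1[0]000#   (s1,0)→(s1,1,→)
state=s1 head=0 tape=#11[0]00#   (s1,0)→(s1,1,→)
state=s1 head=1 tape=#111[0]0#   (s1,0)→(s1,1,→)
state=s1 head=2 tape=#1111[0]#   (s1,0)→(s1,1,→)
state=s1 head=3 tape=#11111[#]   (s1,#)→(s2,_,←)
state=s2 head=2 tape=#1111[1]_
The non-blank tape span at halt is #11111.

#11111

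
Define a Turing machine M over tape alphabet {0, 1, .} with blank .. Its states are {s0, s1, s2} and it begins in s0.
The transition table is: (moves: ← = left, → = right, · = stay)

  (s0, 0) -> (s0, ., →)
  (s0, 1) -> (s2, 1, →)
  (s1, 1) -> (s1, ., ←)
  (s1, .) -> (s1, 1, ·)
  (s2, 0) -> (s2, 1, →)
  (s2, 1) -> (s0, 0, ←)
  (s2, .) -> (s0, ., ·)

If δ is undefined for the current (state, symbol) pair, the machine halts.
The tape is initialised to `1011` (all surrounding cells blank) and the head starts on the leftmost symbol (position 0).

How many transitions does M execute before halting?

9

s0 | [1]011.   read 1 → write 1, move →, go to s2
s2 | 1[0]11.   read 0 → write 1, move →, go to s2
s2 | 11[1]1.   read 1 → write 0, move ←, go to s0
s0 | 1[1]01.   read 1 → write 1, move →, go to s2
s2 | 11[0]1.   read 0 → write 1, move →, go to s2
s2 | 111[1].   read 1 → write 0, move ←, go to s0
s0 | 11[1]0.   read 1 → write 1, move →, go to s2
s2 | 111[0].   read 0 → write 1, move →, go to s2
s2 | 1111[.]   read . → write ., move ·, go to s0
s0 | 1111[.]
M halts after 9 transitions.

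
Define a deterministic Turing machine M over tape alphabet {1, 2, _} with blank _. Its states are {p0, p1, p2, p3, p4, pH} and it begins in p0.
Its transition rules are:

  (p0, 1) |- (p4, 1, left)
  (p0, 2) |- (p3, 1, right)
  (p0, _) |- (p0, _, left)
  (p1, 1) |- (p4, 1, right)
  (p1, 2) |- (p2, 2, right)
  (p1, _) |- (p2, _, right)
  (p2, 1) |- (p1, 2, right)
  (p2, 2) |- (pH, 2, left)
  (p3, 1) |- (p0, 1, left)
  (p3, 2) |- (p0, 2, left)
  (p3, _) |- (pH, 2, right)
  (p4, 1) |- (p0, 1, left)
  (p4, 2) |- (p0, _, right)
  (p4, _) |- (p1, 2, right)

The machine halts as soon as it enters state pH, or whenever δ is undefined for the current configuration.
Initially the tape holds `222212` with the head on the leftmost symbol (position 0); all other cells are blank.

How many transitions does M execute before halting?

state=p0 head=0 tape=_[2]22212__   (p0,2)→(p3,1,right)
state=p3 head=1 tape=_1[2]2212__   (p3,2)→(p0,2,left)
state=p0 head=0 tape=_[1]22212__   (p0,1)→(p4,1,left)
state=p4 head=-1 tape=[_]122212__   (p4,_)→(p1,2,right)
state=p1 head=0 tape=2[1]22212__   (p1,1)→(p4,1,right)
state=p4 head=1 tape=21[2]2212__   (p4,2)→(p0,_,right)
state=p0 head=2 tape=21_[2]212__   (p0,2)→(p3,1,right)
state=p3 head=3 tape=21_1[2]12__   (p3,2)→(p0,2,left)
state=p0 head=2 tape=21_[1]212__   (p0,1)→(p4,1,left)
state=p4 head=1 tape=21[_]1212__   (p4,_)→(p1,2,right)
state=p1 head=2 tape=212[1]212__   (p1,1)→(p4,1,right)
state=p4 head=3 tape=2121[2]12__   (p4,2)→(p0,_,right)
state=p0 head=4 tape=2121_[1]2__   (p0,1)→(p4,1,left)
state=p4 head=3 tape=2121[_]12__   (p4,_)→(p1,2,right)
state=p1 head=4 tape=21212[1]2__   (p1,1)→(p4,1,right)
state=p4 head=5 tape=212121[2]__   (p4,2)→(p0,_,right)
state=p0 head=6 tape=212121_[_]_   (p0,_)→(p0,_,left)
state=p0 head=5 tape=212121[_]__   (p0,_)→(p0,_,left)
state=p0 head=4 tape=21212[1]___   (p0,1)→(p4,1,left)
state=p4 head=3 tape=2121[2]1___   (p4,2)→(p0,_,right)
state=p0 head=4 tape=2121_[1]___   (p0,1)→(p4,1,left)
state=p4 head=3 tape=2121[_]1___   (p4,_)→(p1,2,right)
state=p1 head=4 tape=21212[1]___   (p1,1)→(p4,1,right)
state=p4 head=5 tape=212121[_]__   (p4,_)→(p1,2,right)
state=p1 head=6 tape=2121212[_]_   (p1,_)→(p2,_,right)
state=p2 head=7 tape=2121212_[_]
M halts after 25 transitions.

25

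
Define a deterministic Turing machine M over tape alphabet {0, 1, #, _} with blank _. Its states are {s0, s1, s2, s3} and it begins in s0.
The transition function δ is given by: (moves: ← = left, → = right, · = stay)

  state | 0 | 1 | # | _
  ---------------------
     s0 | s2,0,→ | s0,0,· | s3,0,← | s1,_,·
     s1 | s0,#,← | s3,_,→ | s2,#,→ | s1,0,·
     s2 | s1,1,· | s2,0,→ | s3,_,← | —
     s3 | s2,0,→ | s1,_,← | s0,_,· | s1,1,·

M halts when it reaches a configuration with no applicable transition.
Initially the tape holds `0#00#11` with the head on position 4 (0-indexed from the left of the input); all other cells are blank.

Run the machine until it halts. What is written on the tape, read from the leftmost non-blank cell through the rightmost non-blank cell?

s0 | 0#00[#]11   read # → write 0, move ←, go to s3
s3 | 0#0[0]011   read 0 → write 0, move →, go to s2
s2 | 0#00[0]11   read 0 → write 1, move ·, go to s1
s1 | 0#00[1]11   read 1 → write _, move →, go to s3
s3 | 0#00_[1]1   read 1 → write _, move ←, go to s1
s1 | 0#00[_]_1   read _ → write 0, move ·, go to s1
s1 | 0#00[0]_1   read 0 → write #, move ←, go to s0
s0 | 0#0[0]#_1   read 0 → write 0, move →, go to s2
s2 | 0#00[#]_1   read # → write _, move ←, go to s3
s3 | 0#0[0]__1   read 0 → write 0, move →, go to s2
s2 | 0#00[_]_1
The non-blank tape span at halt is 0#00__1.

0#00__1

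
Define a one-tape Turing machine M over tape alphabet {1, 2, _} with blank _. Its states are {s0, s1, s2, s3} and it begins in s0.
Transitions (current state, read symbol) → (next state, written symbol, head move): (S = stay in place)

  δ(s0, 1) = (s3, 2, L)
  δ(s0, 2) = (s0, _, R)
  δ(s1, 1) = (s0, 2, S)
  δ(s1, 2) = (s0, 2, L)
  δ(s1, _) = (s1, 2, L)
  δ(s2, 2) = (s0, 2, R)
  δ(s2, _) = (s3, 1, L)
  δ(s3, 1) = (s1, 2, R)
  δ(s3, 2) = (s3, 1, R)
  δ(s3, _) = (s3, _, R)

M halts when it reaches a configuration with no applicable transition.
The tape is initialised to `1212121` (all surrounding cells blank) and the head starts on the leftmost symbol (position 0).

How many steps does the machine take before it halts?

22

s0 | _[1]212121__   read 1 → write 2, move L, go to s3
s3 | [_]2212121__   read _ → write _, move R, go to s3
s3 | _[2]212121__   read 2 → write 1, move R, go to s3
s3 | _1[2]12121__   read 2 → write 1, move R, go to s3
s3 | _11[1]2121__   read 1 → write 2, move R, go to s1
s1 | _112[2]121__   read 2 → write 2, move L, go to s0
s0 | _11[2]2121__   read 2 → write _, move R, go to s0
s0 | _11_[2]121__   read 2 → write _, move R, go to s0
s0 | _11__[1]21__   read 1 → write 2, move L, go to s3
s3 | _11_[_]221__   read _ → write _, move R, go to s3
s3 | _11__[2]21__   read 2 → write 1, move R, go to s3
s3 | _11__1[2]1__   read 2 → write 1, move R, go to s3
s3 | _11__11[1]__   read 1 → write 2, move R, go to s1
s1 | _11__112[_]_   read _ → write 2, move L, go to s1
s1 | _11__11[2]2_   read 2 → write 2, move L, go to s0
s0 | _11__1[1]22_   read 1 → write 2, move L, go to s3
s3 | _11__[1]222_   read 1 → write 2, move R, go to s1
s1 | _11__2[2]22_   read 2 → write 2, move L, go to s0
s0 | _11__[2]222_   read 2 → write _, move R, go to s0
s0 | _11___[2]22_   read 2 → write _, move R, go to s0
s0 | _11____[2]2_   read 2 → write _, move R, go to s0
s0 | _11_____[2]_   read 2 → write _, move R, go to s0
s0 | _11______[_]
M halts after 22 transitions.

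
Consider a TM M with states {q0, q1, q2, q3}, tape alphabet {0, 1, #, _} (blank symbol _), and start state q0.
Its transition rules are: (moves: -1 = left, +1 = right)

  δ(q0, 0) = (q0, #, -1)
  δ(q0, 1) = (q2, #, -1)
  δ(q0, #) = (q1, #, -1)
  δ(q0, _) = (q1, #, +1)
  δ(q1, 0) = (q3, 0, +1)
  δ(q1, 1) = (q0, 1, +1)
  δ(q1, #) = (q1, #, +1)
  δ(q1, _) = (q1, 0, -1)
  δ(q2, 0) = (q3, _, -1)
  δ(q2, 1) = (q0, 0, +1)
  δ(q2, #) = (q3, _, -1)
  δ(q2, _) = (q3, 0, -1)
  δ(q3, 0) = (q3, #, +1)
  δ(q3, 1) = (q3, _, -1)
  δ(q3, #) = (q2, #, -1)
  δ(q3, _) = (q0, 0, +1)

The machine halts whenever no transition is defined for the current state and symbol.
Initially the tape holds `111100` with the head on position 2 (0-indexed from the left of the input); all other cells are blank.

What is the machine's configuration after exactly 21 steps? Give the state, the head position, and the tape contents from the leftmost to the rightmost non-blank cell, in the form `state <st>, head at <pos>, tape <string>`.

state=q0 head=2 tape=__11[1]100   (q0,1)→(q2,#,-1)
state=q2 head=1 tape=__1[1]#100   (q2,1)→(q0,0,+1)
state=q0 head=2 tape=__10[#]100   (q0,#)→(q1,#,-1)
state=q1 head=1 tape=__1[0]#100   (q1,0)→(q3,0,+1)
state=q3 head=2 tape=__10[#]100   (q3,#)→(q2,#,-1)
state=q2 head=1 tape=__1[0]#100   (q2,0)→(q3,_,-1)
state=q3 head=0 tape=__[1]_#100   (q3,1)→(q3,_,-1)
state=q3 head=-1 tape=_[_]__#100   (q3,_)→(q0,0,+1)
state=q0 head=0 tape=_0[_]_#100   (q0,_)→(q1,#,+1)
state=q1 head=1 tape=_0#[_]#100   (q1,_)→(q1,0,-1)
state=q1 head=0 tape=_0[#]0#100   (q1,#)→(q1,#,+1)
state=q1 head=1 tape=_0#[0]#100   (q1,0)→(q3,0,+1)
state=q3 head=2 tape=_0#0[#]100   (q3,#)→(q2,#,-1)
state=q2 head=1 tape=_0#[0]#100   (q2,0)→(q3,_,-1)
state=q3 head=0 tape=_0[#]_#100   (q3,#)→(q2,#,-1)
state=q2 head=-1 tape=_[0]#_#100   (q2,0)→(q3,_,-1)
state=q3 head=-2 tape=[_]_#_#100   (q3,_)→(q0,0,+1)
state=q0 head=-1 tape=0[_]#_#100   (q0,_)→(q1,#,+1)
state=q1 head=0 tape=0#[#]_#100   (q1,#)→(q1,#,+1)
state=q1 head=1 tape=0##[_]#100   (q1,_)→(q1,0,-1)
state=q1 head=0 tape=0#[#]0#100   (q1,#)→(q1,#,+1)
state=q1 head=1 tape=0##[0]#100
After 21 steps: state q1, head at 1, tape 0##0#100.

state q1, head at 1, tape 0##0#100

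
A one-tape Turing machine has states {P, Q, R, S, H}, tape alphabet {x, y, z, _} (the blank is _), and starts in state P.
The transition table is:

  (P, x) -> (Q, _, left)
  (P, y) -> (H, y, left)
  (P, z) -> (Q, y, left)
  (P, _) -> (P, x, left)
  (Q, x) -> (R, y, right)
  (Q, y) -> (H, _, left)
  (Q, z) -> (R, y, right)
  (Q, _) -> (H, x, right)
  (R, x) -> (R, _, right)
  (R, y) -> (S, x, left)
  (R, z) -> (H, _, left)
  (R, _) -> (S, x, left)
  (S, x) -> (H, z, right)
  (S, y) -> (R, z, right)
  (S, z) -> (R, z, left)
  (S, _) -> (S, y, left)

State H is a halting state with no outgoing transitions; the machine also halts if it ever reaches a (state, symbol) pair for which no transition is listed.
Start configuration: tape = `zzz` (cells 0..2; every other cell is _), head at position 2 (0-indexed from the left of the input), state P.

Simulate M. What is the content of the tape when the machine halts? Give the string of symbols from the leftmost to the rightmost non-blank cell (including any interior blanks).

P | _zz[z]_   read z → write y, move left, go to Q
Q | _z[z]y_   read z → write y, move right, go to R
R | _zy[y]_   read y → write x, move left, go to S
S | _z[y]x_   read y → write z, move right, go to R
R | _zz[x]_   read x → write _, move right, go to R
R | _zz_[_]   read _ → write x, move left, go to S
S | _zz[_]x   read _ → write y, move left, go to S
S | _z[z]yx   read z → write z, move left, go to R
R | _[z]zyx   read z → write _, move left, go to H
H | [_]_zyx
The non-blank tape span at halt is zyx.

zyx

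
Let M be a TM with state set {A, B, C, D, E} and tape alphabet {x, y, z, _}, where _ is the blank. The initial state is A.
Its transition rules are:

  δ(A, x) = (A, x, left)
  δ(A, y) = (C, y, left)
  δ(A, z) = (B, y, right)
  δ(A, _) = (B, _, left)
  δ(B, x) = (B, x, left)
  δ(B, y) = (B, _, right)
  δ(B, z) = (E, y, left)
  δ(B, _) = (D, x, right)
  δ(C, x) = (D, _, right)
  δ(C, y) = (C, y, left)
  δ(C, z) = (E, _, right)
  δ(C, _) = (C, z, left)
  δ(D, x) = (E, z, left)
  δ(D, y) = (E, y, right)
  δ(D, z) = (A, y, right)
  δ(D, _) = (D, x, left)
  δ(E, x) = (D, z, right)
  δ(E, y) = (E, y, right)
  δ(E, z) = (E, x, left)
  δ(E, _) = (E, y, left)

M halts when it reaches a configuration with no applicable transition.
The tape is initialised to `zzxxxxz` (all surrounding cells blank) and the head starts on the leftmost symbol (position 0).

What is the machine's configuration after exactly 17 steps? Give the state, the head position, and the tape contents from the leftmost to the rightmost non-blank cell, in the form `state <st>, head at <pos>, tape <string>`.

A | [z]zxxxxz   read z → write y, move right, go to B
B | y[z]xxxxz   read z → write y, move left, go to E
E | [y]yxxxxz   read y → write y, move right, go to E
E | y[y]xxxxz   read y → write y, move right, go to E
E | yy[x]xxxz   read x → write z, move right, go to D
D | yyz[x]xxz   read x → write z, move left, go to E
E | yy[z]zxxz   read z → write x, move left, go to E
E | y[y]xzxxz   read y → write y, move right, go to E
E | yy[x]zxxz   read x → write z, move right, go to D
D | yyz[z]xxz   read z → write y, move right, go to A
A | yyzy[x]xz   read x → write x, move left, go to A
A | yyz[y]xxz   read y → write y, move left, go to C
C | yy[z]yxxz   read z → write _, move right, go to E
E | yy_[y]xxz   read y → write y, move right, go to E
E | yy_y[x]xz   read x → write z, move right, go to D
D | yy_yz[x]z   read x → write z, move left, go to E
E | yy_y[z]zz   read z → write x, move left, go to E
E | yy_[y]xzz
After 17 steps: state E, head at 3, tape yy_yxzz.

state E, head at 3, tape yy_yxzz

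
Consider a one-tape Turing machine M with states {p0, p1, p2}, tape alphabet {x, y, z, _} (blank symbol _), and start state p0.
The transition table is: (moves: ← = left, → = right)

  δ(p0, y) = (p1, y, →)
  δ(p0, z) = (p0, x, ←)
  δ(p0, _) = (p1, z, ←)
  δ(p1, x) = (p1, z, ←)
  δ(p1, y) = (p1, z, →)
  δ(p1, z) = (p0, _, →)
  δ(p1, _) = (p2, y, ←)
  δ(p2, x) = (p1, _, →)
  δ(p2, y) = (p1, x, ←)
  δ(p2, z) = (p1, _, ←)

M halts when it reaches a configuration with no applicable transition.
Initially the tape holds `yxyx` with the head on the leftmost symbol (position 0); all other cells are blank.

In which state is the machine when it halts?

p2

state=p0 head=0 tape=__[y]xyx_   (p0,y)→(p1,y,→)
state=p1 head=1 tape=__y[x]yx_   (p1,x)→(p1,z,←)
state=p1 head=0 tape=__[y]zyx_   (p1,y)→(p1,z,→)
state=p1 head=1 tape=__z[z]yx_   (p1,z)→(p0,_,→)
state=p0 head=2 tape=__z_[y]x_   (p0,y)→(p1,y,→)
state=p1 head=3 tape=__z_y[x]_   (p1,x)→(p1,z,←)
state=p1 head=2 tape=__z_[y]z_   (p1,y)→(p1,z,→)
state=p1 head=3 tape=__z_z[z]_   (p1,z)→(p0,_,→)
state=p0 head=4 tape=__z_z_[_]   (p0,_)→(p1,z,←)
state=p1 head=3 tape=__z_z[_]z   (p1,_)→(p2,y,←)
state=p2 head=2 tape=__z_[z]yz   (p2,z)→(p1,_,←)
state=p1 head=1 tape=__z[_]_yz   (p1,_)→(p2,y,←)
state=p2 head=0 tape=__[z]y_yz   (p2,z)→(p1,_,←)
state=p1 head=-1 tape=_[_]_y_yz   (p1,_)→(p2,y,←)
state=p2 head=-2 tape=[_]y_y_yz
No transition is defined for (p2, _); M halts in state p2.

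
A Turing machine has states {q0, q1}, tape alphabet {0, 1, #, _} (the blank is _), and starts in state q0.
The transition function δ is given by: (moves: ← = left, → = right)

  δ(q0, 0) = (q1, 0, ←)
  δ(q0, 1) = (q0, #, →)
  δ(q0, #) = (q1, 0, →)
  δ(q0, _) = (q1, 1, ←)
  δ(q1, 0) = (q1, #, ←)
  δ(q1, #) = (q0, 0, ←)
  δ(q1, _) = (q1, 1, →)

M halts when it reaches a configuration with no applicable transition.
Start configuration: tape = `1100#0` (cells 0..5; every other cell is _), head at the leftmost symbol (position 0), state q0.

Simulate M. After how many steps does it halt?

q0 | ___[1]100#0   read 1 → write #, move →, go to q0
q0 | ___#[1]00#0   read 1 → write #, move →, go to q0
q0 | ___##[0]0#0   read 0 → write 0, move ←, go to q1
q1 | ___#[#]00#0   read # → write 0, move ←, go to q0
q0 | ___[#]000#0   read # → write 0, move →, go to q1
q1 | ___0[0]00#0   read 0 → write #, move ←, go to q1
q1 | ___[0]#00#0   read 0 → write #, move ←, go to q1
q1 | __[_]##00#0   read _ → write 1, move →, go to q1
q1 | __1[#]#00#0   read # → write 0, move ←, go to q0
q0 | __[1]0#00#0   read 1 → write #, move →, go to q0
q0 | __#[0]#00#0   read 0 → write 0, move ←, go to q1
q1 | __[#]0#00#0   read # → write 0, move ←, go to q0
q0 | _[_]00#00#0   read _ → write 1, move ←, go to q1
q1 | [_]100#00#0   read _ → write 1, move →, go to q1
q1 | 1[1]00#00#0
M halts after 14 transitions.

14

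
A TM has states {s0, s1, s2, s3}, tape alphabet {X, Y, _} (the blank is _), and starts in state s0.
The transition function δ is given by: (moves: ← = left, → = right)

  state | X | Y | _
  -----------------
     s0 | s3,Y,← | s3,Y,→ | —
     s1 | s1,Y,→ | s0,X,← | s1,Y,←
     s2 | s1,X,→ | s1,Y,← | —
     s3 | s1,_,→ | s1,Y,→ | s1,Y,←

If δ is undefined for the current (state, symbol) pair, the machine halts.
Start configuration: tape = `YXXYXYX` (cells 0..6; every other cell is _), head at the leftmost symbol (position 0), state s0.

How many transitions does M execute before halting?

s0 | [Y]XXYXYX_   read Y → write Y, move →, go to s3
s3 | Y[X]XYXYX_   read X → write _, move →, go to s1
s1 | Y_[X]YXYX_   read X → write Y, move →, go to s1
s1 | Y_Y[Y]XYX_   read Y → write X, move ←, go to s0
s0 | Y_[Y]XXYX_   read Y → write Y, move →, go to s3
s3 | Y_Y[X]XYX_   read X → write _, move →, go to s1
s1 | Y_Y_[X]YX_   read X → write Y, move →, go to s1
s1 | Y_Y_Y[Y]X_   read Y → write X, move ←, go to s0
s0 | Y_Y_[Y]XX_   read Y → write Y, move →, go to s3
s3 | Y_Y_Y[X]X_   read X → write _, move →, go to s1
s1 | Y_Y_Y_[X]_   read X → write Y, move →, go to s1
s1 | Y_Y_Y_Y[_]   read _ → write Y, move ←, go to s1
s1 | Y_Y_Y_[Y]Y   read Y → write X, move ←, go to s0
s0 | Y_Y_Y[_]XY
M halts after 13 transitions.

13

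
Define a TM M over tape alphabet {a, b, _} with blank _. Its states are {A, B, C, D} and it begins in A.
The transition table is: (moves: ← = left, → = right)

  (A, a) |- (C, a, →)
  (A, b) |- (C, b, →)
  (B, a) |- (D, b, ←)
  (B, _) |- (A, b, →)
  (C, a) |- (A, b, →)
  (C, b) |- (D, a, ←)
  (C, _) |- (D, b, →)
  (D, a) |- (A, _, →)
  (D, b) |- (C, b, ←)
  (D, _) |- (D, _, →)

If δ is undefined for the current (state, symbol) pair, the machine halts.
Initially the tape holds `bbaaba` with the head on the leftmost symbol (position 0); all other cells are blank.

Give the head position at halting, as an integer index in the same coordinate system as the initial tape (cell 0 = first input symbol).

A | __[b]baaba_   read b → write b, move →, go to C
C | __b[b]aaba_   read b → write a, move ←, go to D
D | __[b]aaaba_   read b → write b, move ←, go to C
C | _[_]baaaba_   read _ → write b, move →, go to D
D | _b[b]aaaba_   read b → write b, move ←, go to C
C | _[b]baaaba_   read b → write a, move ←, go to D
D | [_]abaaaba_   read _ → write _, move →, go to D
D | _[a]baaaba_   read a → write _, move →, go to A
A | __[b]aaaba_   read b → write b, move →, go to C
C | __b[a]aaba_   read a → write b, move →, go to A
A | __bb[a]aba_   read a → write a, move →, go to C
C | __bba[a]ba_   read a → write b, move →, go to A
A | __bbab[b]a_   read b → write b, move →, go to C
C | __bbabb[a]_   read a → write b, move →, go to A
A | __bbabbb[_]
At halt the head is at cell 6.

6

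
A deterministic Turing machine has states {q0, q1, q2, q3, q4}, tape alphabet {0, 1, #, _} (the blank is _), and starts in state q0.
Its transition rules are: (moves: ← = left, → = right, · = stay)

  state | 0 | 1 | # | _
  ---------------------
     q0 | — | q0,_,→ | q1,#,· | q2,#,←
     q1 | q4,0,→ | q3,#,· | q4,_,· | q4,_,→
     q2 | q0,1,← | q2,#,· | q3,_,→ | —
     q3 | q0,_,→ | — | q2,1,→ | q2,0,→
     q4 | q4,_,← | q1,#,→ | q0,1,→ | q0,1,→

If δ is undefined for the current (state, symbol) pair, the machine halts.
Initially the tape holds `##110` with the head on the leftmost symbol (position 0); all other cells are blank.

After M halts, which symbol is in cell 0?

1

q0 | [#]#110   read # → write #, move ·, go to q1
q1 | [#]#110   read # → write _, move ·, go to q4
q4 | [_]#110   read _ → write 1, move →, go to q0
q0 | 1[#]110   read # → write #, move ·, go to q1
q1 | 1[#]110   read # → write _, move ·, go to q4
q4 | 1[_]110   read _ → write 1, move →, go to q0
q0 | 11[1]10   read 1 → write _, move →, go to q0
q0 | 11_[1]0   read 1 → write _, move →, go to q0
q0 | 11__[0]
Cell 0 holds 1 when M halts.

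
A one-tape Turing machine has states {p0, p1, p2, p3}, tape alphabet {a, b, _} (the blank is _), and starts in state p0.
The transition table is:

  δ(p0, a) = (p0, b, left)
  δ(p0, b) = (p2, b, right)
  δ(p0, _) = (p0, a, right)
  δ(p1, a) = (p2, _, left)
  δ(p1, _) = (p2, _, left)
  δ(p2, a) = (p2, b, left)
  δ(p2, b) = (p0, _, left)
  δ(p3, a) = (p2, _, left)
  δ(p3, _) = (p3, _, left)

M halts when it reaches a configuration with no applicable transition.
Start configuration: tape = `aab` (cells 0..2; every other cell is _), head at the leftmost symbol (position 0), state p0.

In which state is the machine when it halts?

state=p0 head=0 tape=__[a]ab   (p0,a)→(p0,b,left)
state=p0 head=-1 tape=_[_]bab   (p0,_)→(p0,a,right)
state=p0 head=0 tape=_a[b]ab   (p0,b)→(p2,b,right)
state=p2 head=1 tape=_ab[a]b   (p2,a)→(p2,b,left)
state=p2 head=0 tape=_a[b]bb   (p2,b)→(p0,_,left)
state=p0 head=-1 tape=_[a]_bb   (p0,a)→(p0,b,left)
state=p0 head=-2 tape=[_]b_bb   (p0,_)→(p0,a,right)
state=p0 head=-1 tape=a[b]_bb   (p0,b)→(p2,b,right)
state=p2 head=0 tape=ab[_]bb
No transition is defined for (p2, _); M halts in state p2.

p2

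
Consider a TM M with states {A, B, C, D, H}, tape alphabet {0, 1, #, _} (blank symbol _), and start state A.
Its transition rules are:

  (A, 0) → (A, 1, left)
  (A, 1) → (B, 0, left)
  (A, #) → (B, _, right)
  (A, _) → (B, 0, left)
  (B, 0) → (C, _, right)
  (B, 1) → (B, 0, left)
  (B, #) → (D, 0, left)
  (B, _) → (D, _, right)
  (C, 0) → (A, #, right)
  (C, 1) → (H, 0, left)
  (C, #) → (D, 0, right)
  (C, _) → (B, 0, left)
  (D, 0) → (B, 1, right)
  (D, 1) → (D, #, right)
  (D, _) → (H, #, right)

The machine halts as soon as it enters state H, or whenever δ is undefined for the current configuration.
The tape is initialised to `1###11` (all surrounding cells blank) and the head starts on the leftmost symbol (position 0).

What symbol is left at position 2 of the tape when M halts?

0

A | _[1]###11   read 1 → write 0, move left, go to B
B | [_]0###11   read _ → write _, move right, go to D
D | _[0]###11   read 0 → write 1, move right, go to B
B | _1[#]##11   read # → write 0, move left, go to D
D | _[1]0##11   read 1 → write #, move right, go to D
D | _#[0]##11   read 0 → write 1, move right, go to B
B | _#1[#]#11   read # → write 0, move left, go to D
D | _#[1]0#11   read 1 → write #, move right, go to D
D | _##[0]#11   read 0 → write 1, move right, go to B
B | _##1[#]11   read # → write 0, move left, go to D
D | _##[1]011   read 1 → write #, move right, go to D
D | _###[0]11   read 0 → write 1, move right, go to B
B | _###1[1]1   read 1 → write 0, move left, go to B
B | _###[1]01   read 1 → write 0, move left, go to B
B | _##[#]001   read # → write 0, move left, go to D
D | _#[#]0001
Cell 2 holds 0 when M halts.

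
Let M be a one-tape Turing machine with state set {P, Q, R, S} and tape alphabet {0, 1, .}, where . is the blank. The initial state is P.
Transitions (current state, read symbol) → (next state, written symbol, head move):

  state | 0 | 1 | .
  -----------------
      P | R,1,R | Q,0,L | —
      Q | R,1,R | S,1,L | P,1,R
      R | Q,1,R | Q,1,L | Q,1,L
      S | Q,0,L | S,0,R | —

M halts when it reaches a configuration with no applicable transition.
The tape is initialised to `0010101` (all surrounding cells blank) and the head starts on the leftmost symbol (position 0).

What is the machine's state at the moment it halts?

S

state=P head=0 tape=[0]010101.   (P,0)→(R,1,R)
state=R head=1 tape=1[0]10101.   (R,0)→(Q,1,R)
state=Q head=2 tape=11[1]0101.   (Q,1)→(S,1,L)
state=S head=1 tape=1[1]10101.   (S,1)→(S,0,R)
state=S head=2 tape=10[1]0101.   (S,1)→(S,0,R)
state=S head=3 tape=100[0]101.   (S,0)→(Q,0,L)
state=Q head=2 tape=10[0]0101.   (Q,0)→(R,1,R)
state=R head=3 tape=101[0]101.   (R,0)→(Q,1,R)
state=Q head=4 tape=1011[1]01.   (Q,1)→(S,1,L)
state=S head=3 tape=101[1]101.   (S,1)→(S,0,R)
state=S head=4 tape=1010[1]01.   (S,1)→(S,0,R)
state=S head=5 tape=10100[0]1.   (S,0)→(Q,0,L)
state=Q head=4 tape=1010[0]01.   (Q,0)→(R,1,R)
state=R head=5 tape=10101[0]1.   (R,0)→(Q,1,R)
state=Q head=6 tape=101011[1].   (Q,1)→(S,1,L)
state=S head=5 tape=10101[1]1.   (S,1)→(S,0,R)
state=S head=6 tape=101010[1].   (S,1)→(S,0,R)
state=S head=7 tape=1010100[.]
No transition is defined for (S, .); M halts in state S.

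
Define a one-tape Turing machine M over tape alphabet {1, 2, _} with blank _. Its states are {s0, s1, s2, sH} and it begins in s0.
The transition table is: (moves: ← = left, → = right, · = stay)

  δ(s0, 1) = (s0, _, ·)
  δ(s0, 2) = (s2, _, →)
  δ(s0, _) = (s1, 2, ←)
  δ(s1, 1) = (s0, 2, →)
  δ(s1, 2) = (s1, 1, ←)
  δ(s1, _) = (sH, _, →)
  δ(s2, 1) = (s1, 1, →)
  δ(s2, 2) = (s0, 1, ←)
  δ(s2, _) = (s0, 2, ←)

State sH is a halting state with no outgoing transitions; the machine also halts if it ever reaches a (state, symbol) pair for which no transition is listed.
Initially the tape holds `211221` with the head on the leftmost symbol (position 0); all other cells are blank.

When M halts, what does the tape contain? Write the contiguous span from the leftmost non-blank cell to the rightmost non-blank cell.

state=s0 head=0 tape=[2]11221   (s0,2)→(s2,_,→)
state=s2 head=1 tape=_[1]1221   (s2,1)→(s1,1,→)
state=s1 head=2 tape=_1[1]221   (s1,1)→(s0,2,→)
state=s0 head=3 tape=_12[2]21   (s0,2)→(s2,_,→)
state=s2 head=4 tape=_12_[2]1   (s2,2)→(s0,1,←)
state=s0 head=3 tape=_12[_]11   (s0,_)→(s1,2,←)
state=s1 head=2 tape=_1[2]211   (s1,2)→(s1,1,←)
state=s1 head=1 tape=_[1]1211   (s1,1)→(s0,2,→)
state=s0 head=2 tape=_2[1]211   (s0,1)→(s0,_,·)
state=s0 head=2 tape=_2[_]211   (s0,_)→(s1,2,←)
state=s1 head=1 tape=_[2]2211   (s1,2)→(s1,1,←)
state=s1 head=0 tape=[_]12211   (s1,_)→(sH,_,→)
state=sH head=1 tape=_[1]2211
The non-blank tape span at halt is 12211.

12211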